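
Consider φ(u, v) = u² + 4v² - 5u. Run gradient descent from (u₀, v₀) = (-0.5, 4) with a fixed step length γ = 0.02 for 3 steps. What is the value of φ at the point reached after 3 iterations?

∇φ = (2u - 5, 8v)
Step 1: at (-0.5, 4), ∇φ = (-6, 32) → (-0.5, 4) − 0.02·(-6, 32) = (-0.38, 3.36)
Step 2: at (-0.38, 3.36), ∇φ = (-5.76, 26.88) → (-0.38, 3.36) − 0.02·(-5.76, 26.88) = (-0.2648, 2.8224)
Step 3: at (-0.2648, 2.8224), ∇φ = (-5.5296, 22.5792) → (-0.2648, 2.8224) − 0.02·(-5.5296, 22.5792) = (-0.154208, 2.370816)
φ(-0.154208, 2.370816) = 23.277894130688

23.277894130688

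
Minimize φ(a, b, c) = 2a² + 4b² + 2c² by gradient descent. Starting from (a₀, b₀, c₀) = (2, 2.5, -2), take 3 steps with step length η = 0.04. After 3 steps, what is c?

∇φ = (4a, 8b, 4c)
(a₁, b₁, c₁) = (2, 2.5, -2) − 0.04·(8, 20, -8) = (1.68, 1.7, -1.68)
(a₂, b₂, c₂) = (1.68, 1.7, -1.68) − 0.04·(6.72, 13.6, -6.72) = (1.4112, 1.156, -1.4112)
(a₃, b₃, c₃) = (1.4112, 1.156, -1.4112) − 0.04·(5.6448, 9.248, -5.6448) = (1.185408, 0.78608, -1.185408)
c = -1.185408

-1.185408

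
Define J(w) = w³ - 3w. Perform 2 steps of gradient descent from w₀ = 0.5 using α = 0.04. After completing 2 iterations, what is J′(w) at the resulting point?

J′(w) = 3w² - 3
Step 1: J′(0.5) = -2.25; w₁ = 0.5 − 0.04·(-2.25) = 0.59
Step 2: J′(0.59) = -1.9557; w₂ = 0.59 − 0.04·(-1.9557) = 0.668228
J′(w) at (0.668228) = -1.660414020048

-1.660414020048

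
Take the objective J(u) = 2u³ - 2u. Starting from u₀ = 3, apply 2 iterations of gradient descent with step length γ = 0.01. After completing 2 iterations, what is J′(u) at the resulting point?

25.246352275456

J′(u) = 6u² - 2
Step 1: J′(3) = 52; u₁ = 3 − 0.01·52 = 2.48
Step 2: J′(2.48) = 34.9024; u₂ = 2.48 − 0.01·34.9024 = 2.130976
J′(u) at (2.130976) = 25.246352275456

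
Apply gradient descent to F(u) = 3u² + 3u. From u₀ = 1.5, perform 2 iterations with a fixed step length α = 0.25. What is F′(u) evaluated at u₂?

F′(u) = 6u + 3
Step 1: F′(1.5) = 12; u₁ = 1.5 − 0.25·12 = -1.5
Step 2: F′(-1.5) = -6; u₂ = -1.5 − 0.25·(-6) = 0
F′(u) at (0) = 3

3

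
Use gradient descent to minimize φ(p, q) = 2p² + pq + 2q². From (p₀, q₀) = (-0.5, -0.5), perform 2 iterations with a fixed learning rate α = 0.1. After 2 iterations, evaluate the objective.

∇φ = (4p + q, p + 4q)
Step 1: at (-0.5, -0.5), ∇φ = (-2.5, -2.5) → (-0.5, -0.5) − 0.1·(-2.5, -2.5) = (-0.25, -0.25)
Step 2: at (-0.25, -0.25), ∇φ = (-1.25, -1.25) → (-0.25, -0.25) − 0.1·(-1.25, -1.25) = (-0.125, -0.125)
φ(-0.125, -0.125) = 0.078125

0.078125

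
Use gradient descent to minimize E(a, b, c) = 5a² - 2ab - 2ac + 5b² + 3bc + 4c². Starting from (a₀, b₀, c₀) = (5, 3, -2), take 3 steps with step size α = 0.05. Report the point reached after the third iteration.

∇E = (10a - 2b - 2c, -2a + 10b + 3c, -2a + 3b + 8c)
Step 1: at (5, 3, -2), ∇E = (48, 14, -17) → (5, 3, -2) − 0.05·(48, 14, -17) = (2.6, 2.3, -1.15)
Step 2: at (2.6, 2.3, -1.15), ∇E = (23.7, 14.35, -7.5) → (2.6, 2.3, -1.15) − 0.05·(23.7, 14.35, -7.5) = (1.415, 1.5825, -0.775)
Step 3: at (1.415, 1.5825, -0.775), ∇E = (12.535, 10.67, -4.2825) → (1.415, 1.5825, -0.775) − 0.05·(12.535, 10.67, -4.2825) = (0.78825, 1.049, -0.560875)

(0.78825, 1.049, -0.560875)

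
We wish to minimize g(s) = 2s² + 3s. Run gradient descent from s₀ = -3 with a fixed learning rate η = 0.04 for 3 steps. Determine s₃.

g′(s) = 4s + 3
s₁ = -3 − 0.04·(-9) = -2.64
s₂ = -2.64 − 0.04·(-7.56) = -2.3376
s₃ = -2.3376 − 0.04·(-6.3504) = -2.083584

-2.083584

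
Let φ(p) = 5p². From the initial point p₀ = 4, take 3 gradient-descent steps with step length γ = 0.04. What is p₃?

0.864

φ′(p) = 10p
Step 1: φ′(4) = 40; p₁ = 4 − 0.04·40 = 2.4
Step 2: φ′(2.4) = 24; p₂ = 2.4 − 0.04·24 = 1.44
Step 3: φ′(1.44) = 14.4; p₃ = 1.44 − 0.04·14.4 = 0.864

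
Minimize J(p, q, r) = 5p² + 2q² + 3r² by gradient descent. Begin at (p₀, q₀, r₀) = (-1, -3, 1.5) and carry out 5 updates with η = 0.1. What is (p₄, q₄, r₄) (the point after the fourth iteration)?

(0, -0.3888, 0.0384)

∇J = (10p, 4q, 6r)
Step 1: at (-1, -3, 1.5), ∇J = (-10, -12, 9) → (-1, -3, 1.5) − 0.1·(-10, -12, 9) = (0, -1.8, 0.6)
Step 2: at (0, -1.8, 0.6), ∇J = (0, -7.2, 3.6) → (0, -1.8, 0.6) − 0.1·(0, -7.2, 3.6) = (0, -1.08, 0.24)
Step 3: at (0, -1.08, 0.24), ∇J = (0, -4.32, 1.44) → (0, -1.08, 0.24) − 0.1·(0, -4.32, 1.44) = (0, -0.648, 0.096)
Step 4: at (0, -0.648, 0.096), ∇J = (0, -2.592, 0.576) → (0, -0.648, 0.096) − 0.1·(0, -2.592, 0.576) = (0, -0.3888, 0.0384)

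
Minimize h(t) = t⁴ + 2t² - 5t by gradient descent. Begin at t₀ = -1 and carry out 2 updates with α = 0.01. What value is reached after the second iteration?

h′(t) = 4t³ + 4t - 5
Step 1: h′(-1) = -13; t₁ = -1 − 0.01·(-13) = -0.87
Step 2: h′(-0.87) = -11.114012; t₂ = -0.87 − 0.01·(-11.114012) = -0.75885988

-0.75885988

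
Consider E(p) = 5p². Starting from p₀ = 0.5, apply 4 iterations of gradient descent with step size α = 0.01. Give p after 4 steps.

E′(p) = 10p
Step 1: E′(0.5) = 5; p₁ = 0.5 − 0.01·5 = 0.45
Step 2: E′(0.45) = 4.5; p₂ = 0.45 − 0.01·4.5 = 0.405
Step 3: E′(0.405) = 4.05; p₃ = 0.405 − 0.01·4.05 = 0.3645
Step 4: E′(0.3645) = 3.645; p₄ = 0.3645 − 0.01·3.645 = 0.32805

0.32805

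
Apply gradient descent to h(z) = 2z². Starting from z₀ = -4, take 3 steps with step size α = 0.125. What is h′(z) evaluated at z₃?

h′(z) = 4z
Step 1: h′(-4) = -16; z₁ = -4 − 0.125·(-16) = -2
Step 2: h′(-2) = -8; z₂ = -2 − 0.125·(-8) = -1
Step 3: h′(-1) = -4; z₃ = -1 − 0.125·(-4) = -0.5
h′(z) at (-0.5) = -2

-2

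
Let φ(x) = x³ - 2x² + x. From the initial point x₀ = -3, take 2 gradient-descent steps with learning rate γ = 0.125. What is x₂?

φ′(x) = 3x² - 4x + 1
x₁ = -3 − 0.125·40 = -8
x₂ = -8 − 0.125·225 = -36.125

-36.125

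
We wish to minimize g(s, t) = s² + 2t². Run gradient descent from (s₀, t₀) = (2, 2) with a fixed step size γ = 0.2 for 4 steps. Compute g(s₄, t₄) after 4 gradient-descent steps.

∇g = (2s, 4t)
(s₁, t₁) = (2, 2) − 0.2·(4, 8) = (1.2, 0.4)
(s₂, t₂) = (1.2, 0.4) − 0.2·(2.4, 1.6) = (0.72, 0.08)
(s₃, t₃) = (0.72, 0.08) − 0.2·(1.44, 0.32) = (0.432, 0.016)
(s₄, t₄) = (0.432, 0.016) − 0.2·(0.864, 0.064) = (0.2592, 0.0032)
g(0.2592, 0.0032) = 0.06720512

0.06720512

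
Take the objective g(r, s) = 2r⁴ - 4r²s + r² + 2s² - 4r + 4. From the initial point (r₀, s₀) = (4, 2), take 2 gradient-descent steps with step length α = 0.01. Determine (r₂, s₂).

(-0.56484736, 2.468416)

∇g = (8r³ - 8rs + 2r - 4, -4r² + 4s)
Step 1: at (4, 2), ∇g = (452, -56) → (4, 2) − 0.01·(452, -56) = (-0.52, 2.56)
Step 2: at (-0.52, 2.56), ∇g = (4.484736, 9.1584) → (-0.52, 2.56) − 0.01·(4.484736, 9.1584) = (-0.56484736, 2.468416)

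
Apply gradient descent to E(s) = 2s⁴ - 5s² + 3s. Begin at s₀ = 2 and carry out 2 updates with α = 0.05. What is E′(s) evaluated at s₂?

7.300935819107

E′(s) = 8s³ - 10s + 3
s₁ = 2 − 0.05·47 = -0.35
s₂ = -0.35 − 0.05·6.157 = -0.65785
E′(s) at (-0.65785) = 7.300935819107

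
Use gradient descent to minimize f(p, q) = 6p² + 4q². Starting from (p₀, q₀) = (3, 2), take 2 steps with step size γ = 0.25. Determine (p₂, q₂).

∇f = (12p, 8q)
(p₁, q₁) = (3, 2) − 0.25·(36, 16) = (-6, -2)
(p₂, q₂) = (-6, -2) − 0.25·(-72, -16) = (12, 2)

(12, 2)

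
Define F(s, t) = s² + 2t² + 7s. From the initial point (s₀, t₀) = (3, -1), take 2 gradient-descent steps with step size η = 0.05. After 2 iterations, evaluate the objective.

16.289425

∇F = (2s + 7, 4t)
(s₁, t₁) = (3, -1) − 0.05·(13, -4) = (2.35, -0.8)
(s₂, t₂) = (2.35, -0.8) − 0.05·(11.7, -3.2) = (1.765, -0.64)
F(1.765, -0.64) = 16.289425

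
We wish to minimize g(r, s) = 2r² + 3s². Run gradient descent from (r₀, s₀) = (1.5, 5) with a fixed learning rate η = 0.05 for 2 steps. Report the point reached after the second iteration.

(0.96, 2.45)

∇g = (4r, 6s)
Step 1: at (1.5, 5), ∇g = (6, 30) → (1.5, 5) − 0.05·(6, 30) = (1.2, 3.5)
Step 2: at (1.2, 3.5), ∇g = (4.8, 21) → (1.2, 3.5) − 0.05·(4.8, 21) = (0.96, 2.45)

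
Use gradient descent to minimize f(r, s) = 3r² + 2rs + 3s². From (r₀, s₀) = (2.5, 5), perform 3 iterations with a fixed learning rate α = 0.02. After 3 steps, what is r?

1.24928

∇f = (6r + 2s, 2r + 6s)
Step 1: at (2.5, 5), ∇f = (25, 35) → (2.5, 5) − 0.02·(25, 35) = (2, 4.3)
Step 2: at (2, 4.3), ∇f = (20.6, 29.8) → (2, 4.3) − 0.02·(20.6, 29.8) = (1.588, 3.704)
Step 3: at (1.588, 3.704), ∇f = (16.936, 25.4) → (1.588, 3.704) − 0.02·(16.936, 25.4) = (1.24928, 3.196)
r = 1.24928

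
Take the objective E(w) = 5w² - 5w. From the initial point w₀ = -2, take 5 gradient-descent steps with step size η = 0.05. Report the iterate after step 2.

E′(w) = 10w - 5
Step 1: E′(-2) = -25; w₁ = -2 − 0.05·(-25) = -0.75
Step 2: E′(-0.75) = -12.5; w₂ = -0.75 − 0.05·(-12.5) = -0.125

-0.125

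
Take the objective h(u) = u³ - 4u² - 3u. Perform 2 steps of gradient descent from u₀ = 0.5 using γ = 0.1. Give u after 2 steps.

h′(u) = 3u² - 8u - 3
Step 1: h′(0.5) = -6.25; u₁ = 0.5 − 0.1·(-6.25) = 1.125
Step 2: h′(1.125) = -8.203125; u₂ = 1.125 − 0.1·(-8.203125) = 1.9453125

1.9453125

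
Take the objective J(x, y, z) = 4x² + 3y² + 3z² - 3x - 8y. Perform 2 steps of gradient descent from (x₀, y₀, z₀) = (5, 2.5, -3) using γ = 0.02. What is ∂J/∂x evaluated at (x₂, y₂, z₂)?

26.1072

∇J = (8x - 3, 6y - 8, 6z)
Step 1: at (5, 2.5, -3), ∇J = (37, 7, -18) → (5, 2.5, -3) − 0.02·(37, 7, -18) = (4.26, 2.36, -2.64)
Step 2: at (4.26, 2.36, -2.64), ∇J = (31.08, 6.16, -15.84) → (4.26, 2.36, -2.64) − 0.02·(31.08, 6.16, -15.84) = (3.6384, 2.2368, -2.3232)
∂J/∂x at (3.6384, 2.2368, -2.3232) = 26.1072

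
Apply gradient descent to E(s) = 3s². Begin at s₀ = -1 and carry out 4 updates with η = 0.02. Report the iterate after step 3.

E′(s) = 6s
Step 1: E′(-1) = -6; s₁ = -1 − 0.02·(-6) = -0.88
Step 2: E′(-0.88) = -5.28; s₂ = -0.88 − 0.02·(-5.28) = -0.7744
Step 3: E′(-0.7744) = -4.6464; s₃ = -0.7744 − 0.02·(-4.6464) = -0.681472

-0.681472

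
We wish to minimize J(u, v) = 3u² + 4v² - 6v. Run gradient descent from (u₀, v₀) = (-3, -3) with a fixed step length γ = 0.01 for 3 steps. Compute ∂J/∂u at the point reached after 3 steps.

∇J = (6u, 8v - 6)
Step 1: at (-3, -3), ∇J = (-18, -30) → (-3, -3) − 0.01·(-18, -30) = (-2.82, -2.7)
Step 2: at (-2.82, -2.7), ∇J = (-16.92, -27.6) → (-2.82, -2.7) − 0.01·(-16.92, -27.6) = (-2.6508, -2.424)
Step 3: at (-2.6508, -2.424), ∇J = (-15.9048, -25.392) → (-2.6508, -2.424) − 0.01·(-15.9048, -25.392) = (-2.491752, -2.17008)
∂J/∂u at (-2.491752, -2.17008) = -14.950512

-14.950512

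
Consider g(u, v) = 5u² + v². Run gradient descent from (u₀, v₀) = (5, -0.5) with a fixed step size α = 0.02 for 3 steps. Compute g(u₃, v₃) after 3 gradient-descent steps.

32.963689447424

∇g = (10u, 2v)
Step 1: at (5, -0.5), ∇g = (50, -1) → (5, -0.5) − 0.02·(50, -1) = (4, -0.48)
Step 2: at (4, -0.48), ∇g = (40, -0.96) → (4, -0.48) − 0.02·(40, -0.96) = (3.2, -0.4608)
Step 3: at (3.2, -0.4608), ∇g = (32, -0.9216) → (3.2, -0.4608) − 0.02·(32, -0.9216) = (2.56, -0.442368)
g(2.56, -0.442368) = 32.963689447424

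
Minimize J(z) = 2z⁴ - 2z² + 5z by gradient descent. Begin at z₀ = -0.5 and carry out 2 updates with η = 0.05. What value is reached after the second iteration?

-1.0052

J′(z) = 8z³ - 4z + 5
Step 1: J′(-0.5) = 6; z₁ = -0.5 − 0.05·6 = -0.8
Step 2: J′(-0.8) = 4.104; z₂ = -0.8 − 0.05·4.104 = -1.0052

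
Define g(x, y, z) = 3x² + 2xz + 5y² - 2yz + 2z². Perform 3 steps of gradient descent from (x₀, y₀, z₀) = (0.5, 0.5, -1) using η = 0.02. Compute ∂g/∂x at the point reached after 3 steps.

∇g = (6x + 2z, 10y - 2z, 2x - 2y + 4z)
(x₁, y₁, z₁) = (0.5, 0.5, -1) − 0.02·(1, 7, -4) = (0.48, 0.36, -0.92)
(x₂, y₂, z₂) = (0.48, 0.36, -0.92) − 0.02·(1.04, 5.44, -3.44) = (0.4592, 0.2512, -0.8512)
(x₃, y₃, z₃) = (0.4592, 0.2512, -0.8512) − 0.02·(1.0528, 4.2144, -2.9888) = (0.438144, 0.166912, -0.791424)
∂g/∂x at (0.438144, 0.166912, -0.791424) = 1.046016

1.046016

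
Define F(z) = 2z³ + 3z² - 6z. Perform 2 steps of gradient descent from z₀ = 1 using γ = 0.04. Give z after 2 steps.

0.678976

F′(z) = 6z² + 6z - 6
Step 1: F′(1) = 6; z₁ = 1 − 0.04·6 = 0.76
Step 2: F′(0.76) = 2.0256; z₂ = 0.76 − 0.04·2.0256 = 0.678976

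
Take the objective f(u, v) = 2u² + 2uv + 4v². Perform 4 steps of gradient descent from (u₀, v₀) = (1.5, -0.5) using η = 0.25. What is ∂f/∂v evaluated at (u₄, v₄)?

1.9375

∇f = (4u + 2v, 2u + 8v)
Step 1: at (1.5, -0.5), ∇f = (5, -1) → (1.5, -0.5) − 0.25·(5, -1) = (0.25, -0.25)
Step 2: at (0.25, -0.25), ∇f = (0.5, -1.5) → (0.25, -0.25) − 0.25·(0.5, -1.5) = (0.125, 0.125)
Step 3: at (0.125, 0.125), ∇f = (0.75, 1.25) → (0.125, 0.125) − 0.25·(0.75, 1.25) = (-0.0625, -0.1875)
Step 4: at (-0.0625, -0.1875), ∇f = (-0.625, -1.625) → (-0.0625, -0.1875) − 0.25·(-0.625, -1.625) = (0.09375, 0.21875)
∂f/∂v at (0.09375, 0.21875) = 1.9375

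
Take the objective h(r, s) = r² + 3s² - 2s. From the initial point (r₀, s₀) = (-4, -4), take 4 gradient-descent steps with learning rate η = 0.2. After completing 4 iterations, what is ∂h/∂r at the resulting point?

∇h = (2r, 6s - 2)
(r₁, s₁) = (-4, -4) − 0.2·(-8, -26) = (-2.4, 1.2)
(r₂, s₂) = (-2.4, 1.2) − 0.2·(-4.8, 5.2) = (-1.44, 0.16)
(r₃, s₃) = (-1.44, 0.16) − 0.2·(-2.88, -1.04) = (-0.864, 0.368)
(r₄, s₄) = (-0.864, 0.368) − 0.2·(-1.728, 0.208) = (-0.5184, 0.3264)
∂h/∂r at (-0.5184, 0.3264) = -1.0368

-1.0368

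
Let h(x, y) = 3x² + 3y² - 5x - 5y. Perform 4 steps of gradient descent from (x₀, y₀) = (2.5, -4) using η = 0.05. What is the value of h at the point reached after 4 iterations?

∇h = (6x - 5, 6y - 5)
Step 1: at (2.5, -4), ∇h = (10, -29) → (2.5, -4) − 0.05·(10, -29) = (2, -2.55)
Step 2: at (2, -2.55), ∇h = (7, -20.3) → (2, -2.55) − 0.05·(7, -20.3) = (1.65, -1.535)
Step 3: at (1.65, -1.535), ∇h = (4.9, -14.21) → (1.65, -1.535) − 0.05·(4.9, -14.21) = (1.405, -0.8245)
Step 4: at (1.405, -0.8245), ∇h = (3.43, -9.947) → (1.405, -0.8245) − 0.05·(3.43, -9.947) = (1.2335, -0.32715)
h(1.2335, -0.32715) = 0.3538981175

0.3538981175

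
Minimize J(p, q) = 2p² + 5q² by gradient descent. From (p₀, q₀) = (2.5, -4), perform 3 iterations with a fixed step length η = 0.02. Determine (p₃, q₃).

(1.94672, -2.048)

∇J = (4p, 10q)
Step 1: at (2.5, -4), ∇J = (10, -40) → (2.5, -4) − 0.02·(10, -40) = (2.3, -3.2)
Step 2: at (2.3, -3.2), ∇J = (9.2, -32) → (2.3, -3.2) − 0.02·(9.2, -32) = (2.116, -2.56)
Step 3: at (2.116, -2.56), ∇J = (8.464, -25.6) → (2.116, -2.56) − 0.02·(8.464, -25.6) = (1.94672, -2.048)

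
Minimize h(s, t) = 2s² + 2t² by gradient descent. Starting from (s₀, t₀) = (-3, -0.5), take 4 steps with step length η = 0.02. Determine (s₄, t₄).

(-2.14917888, -0.35819648)

∇h = (4s, 4t)
(s₁, t₁) = (-3, -0.5) − 0.02·(-12, -2) = (-2.76, -0.46)
(s₂, t₂) = (-2.76, -0.46) − 0.02·(-11.04, -1.84) = (-2.5392, -0.4232)
(s₃, t₃) = (-2.5392, -0.4232) − 0.02·(-10.1568, -1.6928) = (-2.336064, -0.389344)
(s₄, t₄) = (-2.336064, -0.389344) − 0.02·(-9.344256, -1.557376) = (-2.14917888, -0.35819648)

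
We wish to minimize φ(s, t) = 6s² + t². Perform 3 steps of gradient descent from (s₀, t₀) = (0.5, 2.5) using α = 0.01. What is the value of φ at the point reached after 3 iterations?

6.233121010576

∇φ = (12s, 2t)
(s₁, t₁) = (0.5, 2.5) − 0.01·(6, 5) = (0.44, 2.45)
(s₂, t₂) = (0.44, 2.45) − 0.01·(5.28, 4.9) = (0.3872, 2.401)
(s₃, t₃) = (0.3872, 2.401) − 0.01·(4.6464, 4.802) = (0.340736, 2.35298)
φ(0.340736, 2.35298) = 6.233121010576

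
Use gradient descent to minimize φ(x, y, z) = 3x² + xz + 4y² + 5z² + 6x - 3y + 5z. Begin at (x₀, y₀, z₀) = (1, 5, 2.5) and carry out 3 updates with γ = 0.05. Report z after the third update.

∇φ = (6x + z + 6, 8y - 3, x + 10z + 5)
(x₁, y₁, z₁) = (1, 5, 2.5) − 0.05·(14.5, 37, 31) = (0.275, 3.15, 0.95)
(x₂, y₂, z₂) = (0.275, 3.15, 0.95) − 0.05·(8.6, 22.2, 14.775) = (-0.155, 2.04, 0.21125)
(x₃, y₃, z₃) = (-0.155, 2.04, 0.21125) − 0.05·(5.28125, 13.32, 6.9575) = (-0.4190625, 1.374, -0.136625)
z = -0.136625

-0.136625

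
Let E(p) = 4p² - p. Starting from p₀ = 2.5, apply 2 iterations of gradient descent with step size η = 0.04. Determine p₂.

E′(p) = 8p - 1
p₁ = 2.5 − 0.04·19 = 1.74
p₂ = 1.74 − 0.04·12.92 = 1.2232

1.2232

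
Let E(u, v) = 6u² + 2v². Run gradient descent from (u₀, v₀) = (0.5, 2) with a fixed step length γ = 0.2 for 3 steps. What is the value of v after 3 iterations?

0.016

∇E = (12u, 4v)
Step 1: at (0.5, 2), ∇E = (6, 8) → (0.5, 2) − 0.2·(6, 8) = (-0.7, 0.4)
Step 2: at (-0.7, 0.4), ∇E = (-8.4, 1.6) → (-0.7, 0.4) − 0.2·(-8.4, 1.6) = (0.98, 0.08)
Step 3: at (0.98, 0.08), ∇E = (11.76, 0.32) → (0.98, 0.08) − 0.2·(11.76, 0.32) = (-1.372, 0.016)
v = 0.016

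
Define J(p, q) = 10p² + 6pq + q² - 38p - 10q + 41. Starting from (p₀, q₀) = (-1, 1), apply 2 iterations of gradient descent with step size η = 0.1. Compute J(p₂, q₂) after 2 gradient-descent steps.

136.52

∇J = (20p + 6q - 38, 6p + 2q - 10)
(p₁, q₁) = (-1, 1) − 0.1·(-52, -14) = (4.2, 2.4)
(p₂, q₂) = (4.2, 2.4) − 0.1·(60.4, 20) = (-1.84, 0.4)
J(-1.84, 0.4) = 136.52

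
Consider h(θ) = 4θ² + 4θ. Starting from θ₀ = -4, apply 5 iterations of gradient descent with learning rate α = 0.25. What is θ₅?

h′(θ) = 8θ + 4
Step 1: h′(-4) = -28; θ₁ = -4 − 0.25·(-28) = 3
Step 2: h′(3) = 28; θ₂ = 3 − 0.25·28 = -4
Step 3: h′(-4) = -28; θ₃ = -4 − 0.25·(-28) = 3
Step 4: h′(3) = 28; θ₄ = 3 − 0.25·28 = -4
Step 5: h′(-4) = -28; θ₅ = -4 − 0.25·(-28) = 3

3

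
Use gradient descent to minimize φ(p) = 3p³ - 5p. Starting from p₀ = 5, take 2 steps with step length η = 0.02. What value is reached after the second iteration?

0.6352

φ′(p) = 9p² - 5
Step 1: φ′(5) = 220; p₁ = 5 − 0.02·220 = 0.6
Step 2: φ′(0.6) = -1.76; p₂ = 0.6 − 0.02·(-1.76) = 0.6352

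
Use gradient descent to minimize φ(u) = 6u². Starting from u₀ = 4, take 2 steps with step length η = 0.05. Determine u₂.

0.64

φ′(u) = 12u
u₁ = 4 − 0.05·48 = 1.6
u₂ = 1.6 − 0.05·19.2 = 0.64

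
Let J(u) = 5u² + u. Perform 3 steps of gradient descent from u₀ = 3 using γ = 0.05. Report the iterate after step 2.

J′(u) = 10u + 1
Step 1: J′(3) = 31; u₁ = 3 − 0.05·31 = 1.45
Step 2: J′(1.45) = 15.5; u₂ = 1.45 − 0.05·15.5 = 0.675

0.675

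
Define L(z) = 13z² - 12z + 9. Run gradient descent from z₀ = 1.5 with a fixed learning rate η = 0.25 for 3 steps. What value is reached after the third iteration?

L′(z) = 26z - 12
z₁ = 1.5 − 0.25·27 = -5.25
z₂ = -5.25 − 0.25·(-148.5) = 31.875
z₃ = 31.875 − 0.25·816.75 = -172.3125

-172.3125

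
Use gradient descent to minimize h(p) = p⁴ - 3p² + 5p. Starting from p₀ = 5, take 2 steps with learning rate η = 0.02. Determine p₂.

h′(p) = 4p³ - 6p + 5
Step 1: h′(5) = 475; p₁ = 5 − 0.02·475 = -4.5
Step 2: h′(-4.5) = -332.5; p₂ = -4.5 − 0.02·(-332.5) = 2.15

2.15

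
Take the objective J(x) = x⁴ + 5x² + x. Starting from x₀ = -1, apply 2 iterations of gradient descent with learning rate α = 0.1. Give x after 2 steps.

J′(x) = 4x³ + 10x + 1
x₁ = -1 − 0.1·(-13) = 0.3
x₂ = 0.3 − 0.1·4.108 = -0.1108

-0.1108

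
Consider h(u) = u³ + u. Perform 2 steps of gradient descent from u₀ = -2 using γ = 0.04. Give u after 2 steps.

-3.322048

h′(u) = 3u² + 1
u₁ = -2 − 0.04·13 = -2.52
u₂ = -2.52 − 0.04·20.0512 = -3.322048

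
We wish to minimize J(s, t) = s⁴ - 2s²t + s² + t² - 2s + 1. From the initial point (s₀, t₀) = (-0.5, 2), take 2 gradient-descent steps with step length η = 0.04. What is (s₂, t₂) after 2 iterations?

(-0.53065472, 1.732832)

∇J = (4s³ - 4st + 2s - 2, -2s² + 2t)
(s₁, t₁) = (-0.5, 2) − 0.04·(0.5, 3.5) = (-0.52, 1.86)
(s₂, t₂) = (-0.52, 1.86) − 0.04·(0.266368, 3.1792) = (-0.53065472, 1.732832)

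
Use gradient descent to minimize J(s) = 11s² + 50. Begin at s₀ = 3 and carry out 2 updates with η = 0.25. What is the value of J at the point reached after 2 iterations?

40646.1875

J′(s) = 22s
s₁ = 3 − 0.25·66 = -13.5
s₂ = -13.5 − 0.25·(-297) = 60.75
J(60.75) = 40646.1875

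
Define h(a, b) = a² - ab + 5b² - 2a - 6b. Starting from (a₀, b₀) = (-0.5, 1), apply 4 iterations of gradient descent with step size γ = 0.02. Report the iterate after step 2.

(-0.345, 0.8396)

∇h = (2a - b - 2, -a + 10b - 6)
Step 1: at (-0.5, 1), ∇h = (-4, 4.5) → (-0.5, 1) − 0.02·(-4, 4.5) = (-0.42, 0.91)
Step 2: at (-0.42, 0.91), ∇h = (-3.75, 3.52) → (-0.42, 0.91) − 0.02·(-3.75, 3.52) = (-0.345, 0.8396)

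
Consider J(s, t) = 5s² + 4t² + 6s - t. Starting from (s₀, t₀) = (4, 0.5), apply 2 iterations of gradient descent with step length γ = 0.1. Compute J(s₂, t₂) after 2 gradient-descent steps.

-1.8616

∇J = (10s + 6, 8t - 1)
(s₁, t₁) = (4, 0.5) − 0.1·(46, 3) = (-0.6, 0.2)
(s₂, t₂) = (-0.6, 0.2) − 0.1·(0, 0.6) = (-0.6, 0.14)
J(-0.6, 0.14) = -1.8616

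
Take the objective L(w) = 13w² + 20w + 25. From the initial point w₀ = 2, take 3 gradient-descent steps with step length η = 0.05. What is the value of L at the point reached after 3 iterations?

17.380368

L′(w) = 26w + 20
w₁ = 2 − 0.05·72 = -1.6
w₂ = -1.6 − 0.05·(-21.6) = -0.52
w₃ = -0.52 − 0.05·6.48 = -0.844
L(-0.844) = 17.380368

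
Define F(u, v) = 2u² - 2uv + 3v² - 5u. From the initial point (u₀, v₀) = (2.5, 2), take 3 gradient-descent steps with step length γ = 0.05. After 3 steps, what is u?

2.29

∇F = (4u - 2v - 5, -2u + 6v)
(u₁, v₁) = (2.5, 2) − 0.05·(1, 7) = (2.45, 1.65)
(u₂, v₂) = (2.45, 1.65) − 0.05·(1.5, 5) = (2.375, 1.4)
(u₃, v₃) = (2.375, 1.4) − 0.05·(1.7, 3.65) = (2.29, 1.2175)
u = 2.29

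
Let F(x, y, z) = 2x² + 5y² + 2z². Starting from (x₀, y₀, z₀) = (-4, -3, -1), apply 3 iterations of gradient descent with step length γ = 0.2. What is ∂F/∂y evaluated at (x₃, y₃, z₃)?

30

∇F = (4x, 10y, 4z)
(x₁, y₁, z₁) = (-4, -3, -1) − 0.2·(-16, -30, -4) = (-0.8, 3, -0.2)
(x₂, y₂, z₂) = (-0.8, 3, -0.2) − 0.2·(-3.2, 30, -0.8) = (-0.16, -3, -0.04)
(x₃, y₃, z₃) = (-0.16, -3, -0.04) − 0.2·(-0.64, -30, -0.16) = (-0.032, 3, -0.008)
∂F/∂y at (-0.032, 3, -0.008) = 30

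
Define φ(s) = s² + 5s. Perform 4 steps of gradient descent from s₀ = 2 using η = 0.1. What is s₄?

-0.6568

φ′(s) = 2s + 5
Step 1: φ′(2) = 9; s₁ = 2 − 0.1·9 = 1.1
Step 2: φ′(1.1) = 7.2; s₂ = 1.1 − 0.1·7.2 = 0.38
Step 3: φ′(0.38) = 5.76; s₃ = 0.38 − 0.1·5.76 = -0.196
Step 4: φ′(-0.196) = 4.608; s₄ = -0.196 − 0.1·4.608 = -0.6568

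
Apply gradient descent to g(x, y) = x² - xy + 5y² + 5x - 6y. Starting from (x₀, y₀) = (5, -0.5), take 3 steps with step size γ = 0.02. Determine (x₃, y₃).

∇g = (2x - y + 5, -x + 10y - 6)
Step 1: at (5, -0.5), ∇g = (15.5, -16) → (5, -0.5) − 0.02·(15.5, -16) = (4.69, -0.18)
Step 2: at (4.69, -0.18), ∇g = (14.56, -12.49) → (4.69, -0.18) − 0.02·(14.56, -12.49) = (4.3988, 0.0698)
Step 3: at (4.3988, 0.0698), ∇g = (13.7278, -9.7008) → (4.3988, 0.0698) − 0.02·(13.7278, -9.7008) = (4.124244, 0.263816)

(4.124244, 0.263816)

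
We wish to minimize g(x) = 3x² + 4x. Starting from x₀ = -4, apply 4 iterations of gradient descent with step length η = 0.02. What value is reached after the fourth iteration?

-2.6656512

g′(x) = 6x + 4
Step 1: g′(-4) = -20; x₁ = -4 − 0.02·(-20) = -3.6
Step 2: g′(-3.6) = -17.6; x₂ = -3.6 − 0.02·(-17.6) = -3.248
Step 3: g′(-3.248) = -15.488; x₃ = -3.248 − 0.02·(-15.488) = -2.93824
Step 4: g′(-2.93824) = -13.62944; x₄ = -2.93824 − 0.02·(-13.62944) = -2.6656512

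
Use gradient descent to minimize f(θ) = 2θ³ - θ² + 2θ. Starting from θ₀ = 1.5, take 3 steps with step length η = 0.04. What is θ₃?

0.602176

f′(θ) = 6θ² - 2θ + 2
θ₁ = 1.5 − 0.04·12.5 = 1
θ₂ = 1 − 0.04·6 = 0.76
θ₃ = 0.76 − 0.04·3.9456 = 0.602176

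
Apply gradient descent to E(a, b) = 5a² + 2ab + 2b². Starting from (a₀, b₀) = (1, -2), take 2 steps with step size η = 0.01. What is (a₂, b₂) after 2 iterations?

(0.8848, -1.8812)

∇E = (10a + 2b, 2a + 4b)
Step 1: at (1, -2), ∇E = (6, -6) → (1, -2) − 0.01·(6, -6) = (0.94, -1.94)
Step 2: at (0.94, -1.94), ∇E = (5.52, -5.88) → (0.94, -1.94) − 0.01·(5.52, -5.88) = (0.8848, -1.8812)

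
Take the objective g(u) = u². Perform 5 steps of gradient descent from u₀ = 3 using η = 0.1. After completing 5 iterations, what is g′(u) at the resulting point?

1.96608

g′(u) = 2u
Step 1: g′(3) = 6; u₁ = 3 − 0.1·6 = 2.4
Step 2: g′(2.4) = 4.8; u₂ = 2.4 − 0.1·4.8 = 1.92
Step 3: g′(1.92) = 3.84; u₃ = 1.92 − 0.1·3.84 = 1.536
Step 4: g′(1.536) = 3.072; u₄ = 1.536 − 0.1·3.072 = 1.2288
Step 5: g′(1.2288) = 2.4576; u₅ = 1.2288 − 0.1·2.4576 = 0.98304
g′(u) at (0.98304) = 1.96608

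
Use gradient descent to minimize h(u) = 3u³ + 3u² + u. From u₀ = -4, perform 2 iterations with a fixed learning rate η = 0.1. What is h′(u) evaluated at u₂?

516223.569169

h′(u) = 9u² + 6u + 1
Step 1: h′(-4) = 121; u₁ = -4 − 0.1·121 = -16.1
Step 2: h′(-16.1) = 2237.29; u₂ = -16.1 − 0.1·2237.29 = -239.829
h′(u) at (-239.829) = 516223.569169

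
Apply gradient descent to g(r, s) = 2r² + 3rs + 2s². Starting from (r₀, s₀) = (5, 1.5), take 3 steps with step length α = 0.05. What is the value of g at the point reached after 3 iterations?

∇g = (4r + 3s, 3r + 4s)
(r₁, s₁) = (5, 1.5) − 0.05·(24.5, 21) = (3.775, 0.45)
(r₂, s₂) = (3.775, 0.45) − 0.05·(16.45, 13.125) = (2.9525, -0.20625)
(r₃, s₃) = (2.9525, -0.20625) − 0.05·(11.19125, 8.0325) = (2.3929375, -0.607875)
g(2.3929375, -0.607875) = 7.827503140625

7.827503140625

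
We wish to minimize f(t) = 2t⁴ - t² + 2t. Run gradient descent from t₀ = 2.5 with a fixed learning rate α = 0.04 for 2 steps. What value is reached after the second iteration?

f′(t) = 8t³ - 2t + 2
t₁ = 2.5 − 0.04·122 = -2.38
t₂ = -2.38 − 0.04·(-101.090176) = 1.66360704

1.66360704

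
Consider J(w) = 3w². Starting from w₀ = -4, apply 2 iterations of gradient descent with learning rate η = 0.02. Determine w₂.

-3.0976

J′(w) = 6w
w₁ = -4 − 0.02·(-24) = -3.52
w₂ = -3.52 − 0.02·(-21.12) = -3.0976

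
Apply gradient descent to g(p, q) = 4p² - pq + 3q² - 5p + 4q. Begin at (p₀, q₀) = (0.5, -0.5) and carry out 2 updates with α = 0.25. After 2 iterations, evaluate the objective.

-2.494140625

∇g = (8p - q - 5, -p + 6q + 4)
(p₁, q₁) = (0.5, -0.5) − 0.25·(-0.5, 0.5) = (0.625, -0.625)
(p₂, q₂) = (0.625, -0.625) − 0.25·(0.625, -0.375) = (0.46875, -0.53125)
g(0.46875, -0.53125) = -2.494140625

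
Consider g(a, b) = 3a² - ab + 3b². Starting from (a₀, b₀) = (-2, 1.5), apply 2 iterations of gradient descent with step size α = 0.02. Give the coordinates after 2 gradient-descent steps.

(-1.4968, 1.0918)

∇g = (6a - b, -a + 6b)
(a₁, b₁) = (-2, 1.5) − 0.02·(-13.5, 11) = (-1.73, 1.28)
(a₂, b₂) = (-1.73, 1.28) − 0.02·(-11.66, 9.41) = (-1.4968, 1.0918)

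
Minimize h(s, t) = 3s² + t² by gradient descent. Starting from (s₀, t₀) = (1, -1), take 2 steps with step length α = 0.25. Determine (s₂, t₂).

(0.25, -0.25)

∇h = (6s, 2t)
Step 1: at (1, -1), ∇h = (6, -2) → (1, -1) − 0.25·(6, -2) = (-0.5, -0.5)
Step 2: at (-0.5, -0.5), ∇h = (-3, -1) → (-0.5, -0.5) − 0.25·(-3, -1) = (0.25, -0.25)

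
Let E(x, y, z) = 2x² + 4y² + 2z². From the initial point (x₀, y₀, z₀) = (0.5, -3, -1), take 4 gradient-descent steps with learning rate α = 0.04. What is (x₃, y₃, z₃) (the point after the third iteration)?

∇E = (4x, 8y, 4z)
Step 1: at (0.5, -3, -1), ∇E = (2, -24, -4) → (0.5, -3, -1) − 0.04·(2, -24, -4) = (0.42, -2.04, -0.84)
Step 2: at (0.42, -2.04, -0.84), ∇E = (1.68, -16.32, -3.36) → (0.42, -2.04, -0.84) − 0.04·(1.68, -16.32, -3.36) = (0.3528, -1.3872, -0.7056)
Step 3: at (0.3528, -1.3872, -0.7056), ∇E = (1.4112, -11.0976, -2.8224) → (0.3528, -1.3872, -0.7056) − 0.04·(1.4112, -11.0976, -2.8224) = (0.296352, -0.943296, -0.592704)

(0.296352, -0.943296, -0.592704)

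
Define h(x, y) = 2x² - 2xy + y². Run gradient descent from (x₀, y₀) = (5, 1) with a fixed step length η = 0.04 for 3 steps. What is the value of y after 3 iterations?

1.72832

∇h = (4x - 2y, -2x + 2y)
(x₁, y₁) = (5, 1) − 0.04·(18, -8) = (4.28, 1.32)
(x₂, y₂) = (4.28, 1.32) − 0.04·(14.48, -5.92) = (3.7008, 1.5568)
(x₃, y₃) = (3.7008, 1.5568) − 0.04·(11.6896, -4.288) = (3.233216, 1.72832)
y = 1.72832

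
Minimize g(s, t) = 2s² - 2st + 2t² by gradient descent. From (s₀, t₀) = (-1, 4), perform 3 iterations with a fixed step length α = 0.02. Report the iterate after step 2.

∇g = (4s - 2t, -2s + 4t)
(s₁, t₁) = (-1, 4) − 0.02·(-12, 18) = (-0.76, 3.64)
(s₂, t₂) = (-0.76, 3.64) − 0.02·(-10.32, 16.08) = (-0.5536, 3.3184)

(-0.5536, 3.3184)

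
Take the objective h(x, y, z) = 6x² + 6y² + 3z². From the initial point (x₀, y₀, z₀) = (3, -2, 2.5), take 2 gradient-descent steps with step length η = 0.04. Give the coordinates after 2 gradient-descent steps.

(0.8112, -0.5408, 1.444)

∇h = (12x, 12y, 6z)
Step 1: at (3, -2, 2.5), ∇h = (36, -24, 15) → (3, -2, 2.5) − 0.04·(36, -24, 15) = (1.56, -1.04, 1.9)
Step 2: at (1.56, -1.04, 1.9), ∇h = (18.72, -12.48, 11.4) → (1.56, -1.04, 1.9) − 0.04·(18.72, -12.48, 11.4) = (0.8112, -0.5408, 1.444)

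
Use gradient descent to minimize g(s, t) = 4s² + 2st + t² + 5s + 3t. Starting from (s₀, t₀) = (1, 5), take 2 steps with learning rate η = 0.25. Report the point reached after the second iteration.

(2.875, 2.25)

∇g = (8s + 2t + 5, 2s + 2t + 3)
Step 1: at (1, 5), ∇g = (23, 15) → (1, 5) − 0.25·(23, 15) = (-4.75, 1.25)
Step 2: at (-4.75, 1.25), ∇g = (-30.5, -4) → (-4.75, 1.25) − 0.25·(-30.5, -4) = (2.875, 2.25)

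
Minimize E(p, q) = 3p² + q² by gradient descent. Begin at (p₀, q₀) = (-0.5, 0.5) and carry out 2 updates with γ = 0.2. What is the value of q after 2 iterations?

∇E = (6p, 2q)
Step 1: at (-0.5, 0.5), ∇E = (-3, 1) → (-0.5, 0.5) − 0.2·(-3, 1) = (0.1, 0.3)
Step 2: at (0.1, 0.3), ∇E = (0.6, 0.6) → (0.1, 0.3) − 0.2·(0.6, 0.6) = (-0.02, 0.18)
q = 0.18

0.18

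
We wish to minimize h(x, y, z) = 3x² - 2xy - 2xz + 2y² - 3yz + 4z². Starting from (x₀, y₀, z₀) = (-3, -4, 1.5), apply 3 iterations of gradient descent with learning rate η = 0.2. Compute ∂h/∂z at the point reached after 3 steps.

-29.568

∇h = (6x - 2y - 2z, -2x + 4y - 3z, -2x - 3y + 8z)
(x₁, y₁, z₁) = (-3, -4, 1.5) − 0.2·(-13, -14.5, 30) = (-0.4, -1.1, -4.5)
(x₂, y₂, z₂) = (-0.4, -1.1, -4.5) − 0.2·(8.8, 9.9, -31.9) = (-2.16, -3.08, 1.88)
(x₃, y₃, z₃) = (-2.16, -3.08, 1.88) − 0.2·(-10.56, -13.64, 28.6) = (-0.048, -0.352, -3.84)
∂h/∂z at (-0.048, -0.352, -3.84) = -29.568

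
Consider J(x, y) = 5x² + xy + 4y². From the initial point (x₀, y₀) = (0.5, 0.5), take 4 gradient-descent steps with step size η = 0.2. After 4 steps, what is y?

0.3616

∇J = (10x + y, x + 8y)
Step 1: at (0.5, 0.5), ∇J = (5.5, 4.5) → (0.5, 0.5) − 0.2·(5.5, 4.5) = (-0.6, -0.4)
Step 2: at (-0.6, -0.4), ∇J = (-6.4, -3.8) → (-0.6, -0.4) − 0.2·(-6.4, -3.8) = (0.68, 0.36)
Step 3: at (0.68, 0.36), ∇J = (7.16, 3.56) → (0.68, 0.36) − 0.2·(7.16, 3.56) = (-0.752, -0.352)
Step 4: at (-0.752, -0.352), ∇J = (-7.872, -3.568) → (-0.752, -0.352) − 0.2·(-7.872, -3.568) = (0.8224, 0.3616)
y = 0.3616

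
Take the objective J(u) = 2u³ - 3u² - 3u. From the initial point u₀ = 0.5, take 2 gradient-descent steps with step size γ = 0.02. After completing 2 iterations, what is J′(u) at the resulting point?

-4.307693851296

J′(u) = 6u² - 6u - 3
u₁ = 0.5 − 0.02·(-4.5) = 0.59
u₂ = 0.59 − 0.02·(-4.4514) = 0.679028
J′(u) at (0.679028) = -4.307693851296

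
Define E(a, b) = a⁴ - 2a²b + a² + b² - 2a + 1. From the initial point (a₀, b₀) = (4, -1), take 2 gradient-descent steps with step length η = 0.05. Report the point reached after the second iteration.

(183.8638, 10.431)

∇E = (4a³ - 4ab + 2a - 2, -2a² + 2b)
Step 1: at (4, -1), ∇E = (278, -34) → (4, -1) − 0.05·(278, -34) = (-9.9, 0.7)
Step 2: at (-9.9, 0.7), ∇E = (-3875.276, -194.62) → (-9.9, 0.7) − 0.05·(-3875.276, -194.62) = (183.8638, 10.431)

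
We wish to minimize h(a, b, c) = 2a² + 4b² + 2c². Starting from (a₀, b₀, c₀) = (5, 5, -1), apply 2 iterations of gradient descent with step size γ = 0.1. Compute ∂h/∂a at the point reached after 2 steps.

7.2

∇h = (4a, 8b, 4c)
Step 1: at (5, 5, -1), ∇h = (20, 40, -4) → (5, 5, -1) − 0.1·(20, 40, -4) = (3, 1, -0.6)
Step 2: at (3, 1, -0.6), ∇h = (12, 8, -2.4) → (3, 1, -0.6) − 0.1·(12, 8, -2.4) = (1.8, 0.2, -0.36)
∂h/∂a at (1.8, 0.2, -0.36) = 7.2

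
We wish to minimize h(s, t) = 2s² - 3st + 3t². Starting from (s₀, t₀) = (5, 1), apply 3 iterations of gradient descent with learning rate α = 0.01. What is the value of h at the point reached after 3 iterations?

∇h = (4s - 3t, -3s + 6t)
(s₁, t₁) = (5, 1) − 0.01·(17, -9) = (4.83, 1.09)
(s₂, t₂) = (4.83, 1.09) − 0.01·(16.05, -7.95) = (4.6695, 1.1695)
(s₃, t₃) = (4.6695, 1.1695) − 0.01·(15.1695, -6.9915) = (4.517805, 1.239415)
h(4.517805, 1.239415) = 28.6312668105

28.6312668105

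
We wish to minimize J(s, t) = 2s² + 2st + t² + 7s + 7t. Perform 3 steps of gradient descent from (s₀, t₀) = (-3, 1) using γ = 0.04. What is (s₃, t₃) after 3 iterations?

(-2.667264, 0.640768)

∇J = (4s + 2t + 7, 2s + 2t + 7)
(s₁, t₁) = (-3, 1) − 0.04·(-3, 3) = (-2.88, 0.88)
(s₂, t₂) = (-2.88, 0.88) − 0.04·(-2.76, 3) = (-2.7696, 0.76)
(s₃, t₃) = (-2.7696, 0.76) − 0.04·(-2.5584, 2.9808) = (-2.667264, 0.640768)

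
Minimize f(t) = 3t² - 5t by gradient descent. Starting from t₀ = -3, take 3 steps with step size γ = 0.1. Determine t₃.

f′(t) = 6t - 5
Step 1: f′(-3) = -23; t₁ = -3 − 0.1·(-23) = -0.7
Step 2: f′(-0.7) = -9.2; t₂ = -0.7 − 0.1·(-9.2) = 0.22
Step 3: f′(0.22) = -3.68; t₃ = 0.22 − 0.1·(-3.68) = 0.588

0.588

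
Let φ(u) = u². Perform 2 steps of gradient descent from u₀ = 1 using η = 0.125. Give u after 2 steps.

0.5625

φ′(u) = 2u
u₁ = 1 − 0.125·2 = 0.75
u₂ = 0.75 − 0.125·1.5 = 0.5625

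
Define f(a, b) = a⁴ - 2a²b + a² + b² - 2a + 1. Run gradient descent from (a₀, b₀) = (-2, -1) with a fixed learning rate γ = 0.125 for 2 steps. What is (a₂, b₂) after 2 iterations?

∇f = (4a³ - 4ab + 2a - 2, -2a² + 2b)
Step 1: at (-2, -1), ∇f = (-46, -10) → (-2, -1) − 0.125·(-46, -10) = (3.75, 0.25)
Step 2: at (3.75, 0.25), ∇f = (212.6875, -27.625) → (3.75, 0.25) − 0.125·(212.6875, -27.625) = (-22.8359375, 3.703125)

(-22.8359375, 3.703125)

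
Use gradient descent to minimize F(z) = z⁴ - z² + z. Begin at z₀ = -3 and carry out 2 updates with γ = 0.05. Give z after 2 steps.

F′(z) = 4z³ - 2z + 1
Step 1: F′(-3) = -101; z₁ = -3 − 0.05·(-101) = 2.05
Step 2: F′(2.05) = 31.3605; z₂ = 2.05 − 0.05·31.3605 = 0.481975

0.481975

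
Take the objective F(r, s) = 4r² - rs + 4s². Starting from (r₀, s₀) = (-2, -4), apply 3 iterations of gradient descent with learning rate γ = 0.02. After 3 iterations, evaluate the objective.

28.223795856384

∇F = (8r - s, -r + 8s)
Step 1: at (-2, -4), ∇F = (-12, -30) → (-2, -4) − 0.02·(-12, -30) = (-1.76, -3.4)
Step 2: at (-1.76, -3.4), ∇F = (-10.68, -25.44) → (-1.76, -3.4) − 0.02·(-10.68, -25.44) = (-1.5464, -2.8912)
Step 3: at (-1.5464, -2.8912), ∇F = (-9.48, -21.5832) → (-1.5464, -2.8912) − 0.02·(-9.48, -21.5832) = (-1.3568, -2.459536)
F(-1.3568, -2.459536) = 28.223795856384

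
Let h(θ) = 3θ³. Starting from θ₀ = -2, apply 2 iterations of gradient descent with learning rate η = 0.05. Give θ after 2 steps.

h′(θ) = 9θ²
Step 1: h′(-2) = 36; θ₁ = -2 − 0.05·36 = -3.8
Step 2: h′(-3.8) = 129.96; θ₂ = -3.8 − 0.05·129.96 = -10.298

-10.298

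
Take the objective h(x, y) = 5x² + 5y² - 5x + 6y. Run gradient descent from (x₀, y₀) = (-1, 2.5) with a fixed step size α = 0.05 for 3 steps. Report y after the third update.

-0.2125

∇h = (10x - 5, 10y + 6)
Step 1: at (-1, 2.5), ∇h = (-15, 31) → (-1, 2.5) − 0.05·(-15, 31) = (-0.25, 0.95)
Step 2: at (-0.25, 0.95), ∇h = (-7.5, 15.5) → (-0.25, 0.95) − 0.05·(-7.5, 15.5) = (0.125, 0.175)
Step 3: at (0.125, 0.175), ∇h = (-3.75, 7.75) → (0.125, 0.175) − 0.05·(-3.75, 7.75) = (0.3125, -0.2125)
y = -0.2125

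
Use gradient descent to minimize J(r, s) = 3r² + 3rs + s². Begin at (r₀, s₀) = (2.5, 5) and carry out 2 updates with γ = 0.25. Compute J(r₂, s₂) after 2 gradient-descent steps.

∇J = (6r + 3s, 3r + 2s)
(r₁, s₁) = (2.5, 5) − 0.25·(30, 17.5) = (-5, 0.625)
(r₂, s₂) = (-5, 0.625) − 0.25·(-28.125, -13.75) = (2.03125, 4.0625)
J(2.03125, 4.0625) = 53.6376953125

53.6376953125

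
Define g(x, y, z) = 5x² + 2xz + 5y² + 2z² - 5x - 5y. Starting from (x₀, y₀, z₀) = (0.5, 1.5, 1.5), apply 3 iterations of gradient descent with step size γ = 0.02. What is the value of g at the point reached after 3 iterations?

2.226466064384

∇g = (10x + 2z - 5, 10y - 5, 2x + 4z)
Step 1: at (0.5, 1.5, 1.5), ∇g = (3, 10, 7) → (0.5, 1.5, 1.5) − 0.02·(3, 10, 7) = (0.44, 1.3, 1.36)
Step 2: at (0.44, 1.3, 1.36), ∇g = (2.12, 8, 6.32) → (0.44, 1.3, 1.36) − 0.02·(2.12, 8, 6.32) = (0.3976, 1.14, 1.2336)
Step 3: at (0.3976, 1.14, 1.2336), ∇g = (1.4432, 6.4, 5.7296) → (0.3976, 1.14, 1.2336) − 0.02·(1.4432, 6.4, 5.7296) = (0.368736, 1.012, 1.119008)
g(0.368736, 1.012, 1.119008) = 2.226466064384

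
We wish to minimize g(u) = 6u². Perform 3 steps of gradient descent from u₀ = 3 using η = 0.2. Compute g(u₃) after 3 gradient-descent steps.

g′(u) = 12u
u₁ = 3 − 0.2·36 = -4.2
u₂ = -4.2 − 0.2·(-50.4) = 5.88
u₃ = 5.88 − 0.2·70.56 = -8.232
g(-8.232) = 406.594944

406.594944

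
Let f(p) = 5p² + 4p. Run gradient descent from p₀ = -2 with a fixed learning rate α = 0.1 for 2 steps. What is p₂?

-0.4

f′(p) = 10p + 4
p₁ = -2 − 0.1·(-16) = -0.4
p₂ = -0.4 − 0.1·0 = -0.4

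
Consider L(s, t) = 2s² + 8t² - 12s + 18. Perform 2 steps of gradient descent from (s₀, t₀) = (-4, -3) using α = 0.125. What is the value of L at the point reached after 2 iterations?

78.125

∇L = (4s - 12, 16t)
Step 1: at (-4, -3), ∇L = (-28, -48) → (-4, -3) − 0.125·(-28, -48) = (-0.5, 3)
Step 2: at (-0.5, 3), ∇L = (-14, 48) → (-0.5, 3) − 0.125·(-14, 48) = (1.25, -3)
L(1.25, -3) = 78.125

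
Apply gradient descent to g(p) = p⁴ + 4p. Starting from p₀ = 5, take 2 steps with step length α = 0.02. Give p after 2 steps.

5.32772096

g′(p) = 4p³ + 4
p₁ = 5 − 0.02·504 = -5.08
p₂ = -5.08 − 0.02·(-520.386048) = 5.32772096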